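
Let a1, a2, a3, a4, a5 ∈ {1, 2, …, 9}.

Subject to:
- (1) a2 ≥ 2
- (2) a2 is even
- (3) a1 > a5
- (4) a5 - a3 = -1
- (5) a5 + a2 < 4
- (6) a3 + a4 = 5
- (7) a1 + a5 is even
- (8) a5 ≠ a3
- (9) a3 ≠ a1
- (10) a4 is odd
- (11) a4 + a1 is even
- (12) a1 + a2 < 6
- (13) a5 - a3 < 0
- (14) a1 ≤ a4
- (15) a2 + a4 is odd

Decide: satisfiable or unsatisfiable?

Take a1 = 3, a2 = 2, a3 = 2, a4 = 3, a5 = 1. Then constraint 4: a5 - a3 = -1; constraint 5: a5 + a2 = 3; constraint 6: a3 + a4 = 5, and every other listed constraint is also met.

Satisfiable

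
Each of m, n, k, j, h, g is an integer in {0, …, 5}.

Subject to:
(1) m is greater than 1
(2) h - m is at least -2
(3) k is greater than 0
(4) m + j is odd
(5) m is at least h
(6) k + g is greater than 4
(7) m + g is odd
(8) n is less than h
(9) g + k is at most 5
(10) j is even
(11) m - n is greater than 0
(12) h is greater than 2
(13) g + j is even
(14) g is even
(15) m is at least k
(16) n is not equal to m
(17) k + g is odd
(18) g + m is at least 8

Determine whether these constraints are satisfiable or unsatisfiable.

Take m = 5, n = 2, k = 1, j = 4, h = 5, g = 4. Then constraint 2: h - m = 0; constraint 6: k + g = 5; constraint 9: g + k = 5, and every other listed constraint is also met.

Satisfiable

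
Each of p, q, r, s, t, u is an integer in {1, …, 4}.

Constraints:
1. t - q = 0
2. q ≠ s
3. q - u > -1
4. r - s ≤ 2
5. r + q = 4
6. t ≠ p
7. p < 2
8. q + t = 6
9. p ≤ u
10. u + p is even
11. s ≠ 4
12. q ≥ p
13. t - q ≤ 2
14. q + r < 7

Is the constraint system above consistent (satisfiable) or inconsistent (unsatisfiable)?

Setting (p, q, r, s, t, u) = (1, 3, 1, 1, 3, 3) satisfies everything: constraint 1: t - q = 0; constraint 3: q - u = 0; constraint 4: r - s = 0, and the others follow.

Satisfiable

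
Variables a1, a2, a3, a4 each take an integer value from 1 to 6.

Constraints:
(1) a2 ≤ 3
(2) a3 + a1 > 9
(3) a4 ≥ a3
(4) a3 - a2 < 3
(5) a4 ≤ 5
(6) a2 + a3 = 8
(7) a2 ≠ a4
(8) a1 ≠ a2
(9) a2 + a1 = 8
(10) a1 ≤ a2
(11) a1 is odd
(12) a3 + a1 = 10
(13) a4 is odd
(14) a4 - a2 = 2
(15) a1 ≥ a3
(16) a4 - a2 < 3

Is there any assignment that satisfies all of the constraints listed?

From constraints 3 and 5: a3 ≤ a4 ≤ 5. From constraints 1 and 10: a1 ≤ a2 ≤ 3. Hence a3 + a1 ≤ 8. But constraint 12 requires a3 + a1 = 10, and 10 > 8. Contradiction.

Unsatisfiable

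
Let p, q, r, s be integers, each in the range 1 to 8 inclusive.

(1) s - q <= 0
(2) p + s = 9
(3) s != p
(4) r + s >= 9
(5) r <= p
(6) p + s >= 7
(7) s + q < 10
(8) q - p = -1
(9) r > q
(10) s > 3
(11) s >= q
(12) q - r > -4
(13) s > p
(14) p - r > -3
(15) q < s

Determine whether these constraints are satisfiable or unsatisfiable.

Unsatisfiable

Constraints 1, 5, 9, and 13 give q < r, r ≤ p, p < s, s ≤ q. Chaining: q < r ≤ p < s ≤ q, which forces q < q — impossible.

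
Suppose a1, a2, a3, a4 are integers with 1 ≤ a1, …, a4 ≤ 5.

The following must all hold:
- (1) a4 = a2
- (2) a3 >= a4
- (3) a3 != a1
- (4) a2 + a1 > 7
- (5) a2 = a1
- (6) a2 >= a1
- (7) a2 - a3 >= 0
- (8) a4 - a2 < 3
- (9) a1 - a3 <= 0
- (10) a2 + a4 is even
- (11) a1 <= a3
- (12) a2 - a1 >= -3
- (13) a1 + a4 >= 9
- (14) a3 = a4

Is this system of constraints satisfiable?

Unsatisfiable

From constraints 1, 5, and 14, a3 = a4 = a2 = a1, so a3 = a1. But constraint 3 says a3 ≠ a1. Contradiction.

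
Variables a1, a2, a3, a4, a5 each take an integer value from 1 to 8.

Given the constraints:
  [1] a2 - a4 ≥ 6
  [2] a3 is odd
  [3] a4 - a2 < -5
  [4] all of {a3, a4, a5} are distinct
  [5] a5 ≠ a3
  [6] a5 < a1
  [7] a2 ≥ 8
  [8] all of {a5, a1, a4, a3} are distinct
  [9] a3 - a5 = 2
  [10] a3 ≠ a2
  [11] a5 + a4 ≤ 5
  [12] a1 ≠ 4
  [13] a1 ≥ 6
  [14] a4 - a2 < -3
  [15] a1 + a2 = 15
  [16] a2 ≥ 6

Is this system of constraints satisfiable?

Take a1 = 7, a2 = 8, a3 = 5, a4 = 2, a5 = 3. Then constraint 1: a2 - a4 = 6; constraint 3: a4 - a2 = -6, and every other listed constraint is also met.

Satisfiable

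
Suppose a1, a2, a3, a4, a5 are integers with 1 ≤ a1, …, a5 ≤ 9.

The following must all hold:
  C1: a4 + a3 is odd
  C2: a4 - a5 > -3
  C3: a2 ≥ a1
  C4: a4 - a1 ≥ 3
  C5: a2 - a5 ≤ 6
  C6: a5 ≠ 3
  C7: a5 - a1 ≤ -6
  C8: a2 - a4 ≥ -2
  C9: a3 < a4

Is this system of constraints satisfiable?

Unsatisfiable

Constraints 4, 5, 7, and 8 give a5 − a2 ≥ -6, a2 − a4 ≥ -2, a4 − a1 ≥ 3, a1 − a5 ≥ 6.
Adding all 4 inequalities: the left sides telescope to 0, and the right sides sum to (-6) + (-2) + 3 + 6 = 1. So 0 ≥ 1, which is false.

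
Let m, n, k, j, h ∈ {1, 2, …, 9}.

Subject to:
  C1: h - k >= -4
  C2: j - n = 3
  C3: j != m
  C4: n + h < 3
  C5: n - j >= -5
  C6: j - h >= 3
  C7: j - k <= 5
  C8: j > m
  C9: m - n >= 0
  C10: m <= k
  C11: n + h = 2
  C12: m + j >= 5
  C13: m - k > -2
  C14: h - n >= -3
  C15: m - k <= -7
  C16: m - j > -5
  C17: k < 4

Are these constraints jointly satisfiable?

Unsatisfiable

Constraints 1, 5, 6, 9, and 15 give k − m ≥ 7, m − n ≥ 0, n − j ≥ -5, j − h ≥ 3, h − k ≥ -4.
Adding all 5 inequalities: the left sides telescope to 0, and the right sides sum to 7 + 0 + (-5) + 3 + (-4) = 1. So 0 ≥ 1, which is false.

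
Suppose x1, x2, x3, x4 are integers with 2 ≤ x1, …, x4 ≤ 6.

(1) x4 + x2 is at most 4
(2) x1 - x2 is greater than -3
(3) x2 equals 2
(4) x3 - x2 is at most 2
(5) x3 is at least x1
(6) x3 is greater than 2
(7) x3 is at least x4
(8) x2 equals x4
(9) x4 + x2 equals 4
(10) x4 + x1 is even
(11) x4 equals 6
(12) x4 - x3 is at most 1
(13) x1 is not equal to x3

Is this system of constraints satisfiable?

Constraint 3 fixes x2 = 2 and constraint 11 fixes x4 = 6, but constraint 8 requires x2 = x4. Since 2 ≠ 6, contradiction.

Unsatisfiable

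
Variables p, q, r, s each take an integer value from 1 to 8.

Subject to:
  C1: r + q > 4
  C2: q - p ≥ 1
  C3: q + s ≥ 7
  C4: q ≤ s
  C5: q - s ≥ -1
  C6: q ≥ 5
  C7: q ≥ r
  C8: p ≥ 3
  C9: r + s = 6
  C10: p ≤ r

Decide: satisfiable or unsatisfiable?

Unsatisfiable

From constraints 8 and 10: r ≥ p ≥ 3. From constraints 4 and 6: s ≥ q ≥ 5. Hence r + s ≥ 8. But constraint 9 requires r + s = 6, and 6 < 8. Contradiction.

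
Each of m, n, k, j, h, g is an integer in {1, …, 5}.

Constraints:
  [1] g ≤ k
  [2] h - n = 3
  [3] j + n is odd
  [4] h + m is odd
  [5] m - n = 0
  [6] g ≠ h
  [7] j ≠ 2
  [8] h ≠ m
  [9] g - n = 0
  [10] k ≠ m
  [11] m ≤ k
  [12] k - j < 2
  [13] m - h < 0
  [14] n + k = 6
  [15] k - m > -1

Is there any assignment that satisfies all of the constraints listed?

Setting (m, n, k, j, h, g) = (2, 2, 4, 3, 5, 2) satisfies everything: constraint 2: h - n = 3; constraint 5: m - n = 0; constraint 9: g - n = 0, and the others follow.

Satisfiable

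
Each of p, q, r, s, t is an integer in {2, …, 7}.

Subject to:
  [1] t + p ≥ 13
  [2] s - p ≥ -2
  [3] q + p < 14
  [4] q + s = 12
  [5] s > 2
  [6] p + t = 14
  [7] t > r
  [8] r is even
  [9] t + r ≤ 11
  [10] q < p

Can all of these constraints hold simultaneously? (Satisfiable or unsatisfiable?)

Setting (p, q, r, s, t) = (7, 5, 4, 7, 7) satisfies everything: constraint 1: t + p = 14; constraint 2: s - p = 0; constraint 3: q + p = 12, and the others follow.

Satisfiable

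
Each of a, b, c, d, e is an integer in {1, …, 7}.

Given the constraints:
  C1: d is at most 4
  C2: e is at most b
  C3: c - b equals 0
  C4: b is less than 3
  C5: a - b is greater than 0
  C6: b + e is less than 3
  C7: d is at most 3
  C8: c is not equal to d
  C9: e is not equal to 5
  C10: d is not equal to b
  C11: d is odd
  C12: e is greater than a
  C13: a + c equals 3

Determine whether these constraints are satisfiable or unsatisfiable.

Constraints 2, 5, and 12 give b < a, a < e, e ≤ b. Chaining: b < a < e ≤ b, which forces b < b — impossible.

Unsatisfiable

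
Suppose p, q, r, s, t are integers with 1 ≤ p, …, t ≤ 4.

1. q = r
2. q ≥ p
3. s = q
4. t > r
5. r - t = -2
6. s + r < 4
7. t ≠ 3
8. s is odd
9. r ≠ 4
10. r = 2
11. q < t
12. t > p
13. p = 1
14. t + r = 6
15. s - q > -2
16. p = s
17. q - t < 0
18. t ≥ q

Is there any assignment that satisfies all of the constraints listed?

Constraint 13 fixes p = 1 and constraint 10 fixes r = 2. Constraints 1, 3, and 16 give p = s = q = r, so p = r. But 1 ≠ 2 — contradiction.

Unsatisfiable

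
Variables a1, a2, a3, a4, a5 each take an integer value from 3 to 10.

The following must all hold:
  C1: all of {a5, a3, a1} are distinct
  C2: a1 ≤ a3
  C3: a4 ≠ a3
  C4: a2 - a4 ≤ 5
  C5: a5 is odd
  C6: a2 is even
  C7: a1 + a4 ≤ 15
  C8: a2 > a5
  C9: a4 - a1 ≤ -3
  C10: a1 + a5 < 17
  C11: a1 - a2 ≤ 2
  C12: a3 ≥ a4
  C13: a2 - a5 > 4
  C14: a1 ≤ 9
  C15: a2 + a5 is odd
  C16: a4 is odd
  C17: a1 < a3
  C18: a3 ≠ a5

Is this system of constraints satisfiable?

One satisfying assignment is a1 = 9, a2 = 10, a3 = 10, a4 = 5, a5 = 5.
For the less obvious constraints — constraint 4: a2 - a4 = 5; constraint 7: a1 + a4 = 14 — and the others hold by inspection.

Satisfiable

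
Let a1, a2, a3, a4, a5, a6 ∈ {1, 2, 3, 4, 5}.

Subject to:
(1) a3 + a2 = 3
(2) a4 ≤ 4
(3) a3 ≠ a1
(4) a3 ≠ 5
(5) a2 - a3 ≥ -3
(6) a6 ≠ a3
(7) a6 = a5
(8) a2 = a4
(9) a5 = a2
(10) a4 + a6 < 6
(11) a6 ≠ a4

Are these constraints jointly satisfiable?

From constraints 7, 8, and 9, a6 = a5 = a2 = a4, so a6 = a4. But constraint 11 says a6 ≠ a4. Contradiction.

Unsatisfiable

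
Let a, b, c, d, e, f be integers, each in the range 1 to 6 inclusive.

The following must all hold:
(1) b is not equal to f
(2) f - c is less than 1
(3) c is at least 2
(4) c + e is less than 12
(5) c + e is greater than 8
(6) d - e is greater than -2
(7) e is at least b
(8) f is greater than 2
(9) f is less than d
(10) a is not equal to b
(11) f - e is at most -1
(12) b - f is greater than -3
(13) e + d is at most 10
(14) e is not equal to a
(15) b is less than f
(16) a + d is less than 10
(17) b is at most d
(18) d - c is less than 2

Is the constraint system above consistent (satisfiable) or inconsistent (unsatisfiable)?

Satisfiable

Setting (a, b, c, d, e, f) = (4, 2, 5, 5, 5, 3) satisfies everything: constraint 2: f - c = -2; constraint 4: c + e = 10; constraint 5: c + e = 10, and the others follow.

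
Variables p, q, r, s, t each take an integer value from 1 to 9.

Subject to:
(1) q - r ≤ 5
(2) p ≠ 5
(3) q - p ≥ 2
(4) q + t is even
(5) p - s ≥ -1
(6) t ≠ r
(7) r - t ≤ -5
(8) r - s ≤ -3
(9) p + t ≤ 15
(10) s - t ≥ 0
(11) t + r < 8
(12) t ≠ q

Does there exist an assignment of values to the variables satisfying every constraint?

Constraints 1, 3, 5, 7, and 10 give r − q ≥ -5, q − p ≥ 2, p − s ≥ -1, s − t ≥ 0, t − r ≥ 5.
Adding all 5 inequalities: the left sides telescope to 0, and the right sides sum to (-5) + 2 + (-1) + 0 + 5 = 1. So 0 ≥ 1, which is false.

Unsatisfiable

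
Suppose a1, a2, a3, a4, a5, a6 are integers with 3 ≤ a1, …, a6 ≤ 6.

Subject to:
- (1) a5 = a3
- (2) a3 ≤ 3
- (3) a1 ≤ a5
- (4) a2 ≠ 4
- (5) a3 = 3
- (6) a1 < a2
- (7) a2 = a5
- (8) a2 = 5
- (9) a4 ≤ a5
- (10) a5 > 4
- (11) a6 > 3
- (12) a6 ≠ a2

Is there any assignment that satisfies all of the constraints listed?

Unsatisfiable

Constraint 8 fixes a2 = 5 and constraint 5 fixes a3 = 3. Constraints 1 and 7 give a2 = a5 = a3, so a2 = a3. But 5 ≠ 3 — contradiction.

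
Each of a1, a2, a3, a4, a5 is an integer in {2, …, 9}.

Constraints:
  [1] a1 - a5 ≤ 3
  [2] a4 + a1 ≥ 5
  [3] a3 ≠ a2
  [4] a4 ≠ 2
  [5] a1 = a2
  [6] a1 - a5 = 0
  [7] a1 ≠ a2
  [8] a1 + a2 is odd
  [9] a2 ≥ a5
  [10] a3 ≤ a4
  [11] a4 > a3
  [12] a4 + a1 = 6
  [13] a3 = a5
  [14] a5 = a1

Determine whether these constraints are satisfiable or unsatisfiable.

From constraints 5, 13, and 14, a3 = a5 = a1 = a2, so a3 = a2. But constraint 3 says a3 ≠ a2. Contradiction.

Unsatisfiable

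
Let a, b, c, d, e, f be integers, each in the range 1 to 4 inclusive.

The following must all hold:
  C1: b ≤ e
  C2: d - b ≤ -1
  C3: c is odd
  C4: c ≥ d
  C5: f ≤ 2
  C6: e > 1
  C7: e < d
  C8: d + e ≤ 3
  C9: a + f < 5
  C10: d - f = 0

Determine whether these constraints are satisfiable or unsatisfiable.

Constraints 1, 2, and 7 give b ≤ e, e < d, d < b. Chaining: b ≤ e < d < b, which forces b < b — impossible.

Unsatisfiable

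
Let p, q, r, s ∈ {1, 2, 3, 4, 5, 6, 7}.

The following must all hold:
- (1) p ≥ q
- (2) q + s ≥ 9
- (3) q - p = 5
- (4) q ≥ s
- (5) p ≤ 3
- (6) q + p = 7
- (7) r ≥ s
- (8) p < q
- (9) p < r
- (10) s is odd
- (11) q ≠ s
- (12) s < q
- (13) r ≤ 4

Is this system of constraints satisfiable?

Unsatisfiable

From constraints 1 and 5: q ≤ p ≤ 3. From constraints 7 and 13: s ≤ r ≤ 4. Hence q + s ≤ 7. But constraint 2 requires q + s ≥ 9, and 9 > 7. Contradiction.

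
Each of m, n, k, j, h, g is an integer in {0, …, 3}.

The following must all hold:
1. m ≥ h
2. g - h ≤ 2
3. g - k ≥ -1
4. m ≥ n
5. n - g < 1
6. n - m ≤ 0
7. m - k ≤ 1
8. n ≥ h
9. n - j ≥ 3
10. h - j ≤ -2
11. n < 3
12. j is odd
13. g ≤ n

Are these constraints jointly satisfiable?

Constraints 2, 3, 6, 7, 9, and 10 give j − h ≥ 2, h − g ≥ -2, g − k ≥ -1, k − m ≥ -1, m − n ≥ 0, n − j ≥ 3.
Adding all 6 inequalities: the left sides telescope to 0, and the right sides sum to 2 + (-2) + (-1) + (-1) + 0 + 3 = 1. So 0 ≥ 1, which is false.

Unsatisfiable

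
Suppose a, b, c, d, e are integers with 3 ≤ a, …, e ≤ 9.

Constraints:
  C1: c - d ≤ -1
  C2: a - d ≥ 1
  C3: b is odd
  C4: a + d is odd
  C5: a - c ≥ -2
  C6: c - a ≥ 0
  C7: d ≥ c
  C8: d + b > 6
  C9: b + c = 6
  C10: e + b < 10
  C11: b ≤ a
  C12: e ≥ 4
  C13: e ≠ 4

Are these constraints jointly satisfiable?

Constraints 1, 2, and 6 give c − a ≥ 0, a − d ≥ 1, d − c ≥ 1.
Adding all 3 inequalities: the left sides telescope to 0, and the right sides sum to 0 + 1 + 1 = 2. So 0 ≥ 2, which is false.

Unsatisfiable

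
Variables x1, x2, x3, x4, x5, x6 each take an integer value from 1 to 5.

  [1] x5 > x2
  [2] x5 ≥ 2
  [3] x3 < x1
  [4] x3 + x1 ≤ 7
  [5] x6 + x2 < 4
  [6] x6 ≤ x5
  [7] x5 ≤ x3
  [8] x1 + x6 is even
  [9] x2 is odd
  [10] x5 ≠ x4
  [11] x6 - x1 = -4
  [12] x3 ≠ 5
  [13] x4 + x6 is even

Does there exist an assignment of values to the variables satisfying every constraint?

Take x1 = 5, x2 = 1, x3 = 2, x4 = 5, x5 = 2, x6 = 1. Then constraint 4: x3 + x1 = 7; constraint 5: x6 + x2 = 2, and every other listed constraint is also met.

Satisfiable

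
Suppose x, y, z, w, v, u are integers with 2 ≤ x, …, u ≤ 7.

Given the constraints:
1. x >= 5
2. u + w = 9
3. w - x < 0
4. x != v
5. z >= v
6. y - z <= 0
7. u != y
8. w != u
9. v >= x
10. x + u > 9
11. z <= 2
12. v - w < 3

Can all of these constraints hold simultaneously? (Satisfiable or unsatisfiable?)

Unsatisfiable

From constraints 1 and 9: v ≥ x and x ≥ 5, so v ≥ 5. From constraints 5 and 11: v ≤ z and z ≤ 2, so v ≤ 2. But 2 < 5, so no value of v works.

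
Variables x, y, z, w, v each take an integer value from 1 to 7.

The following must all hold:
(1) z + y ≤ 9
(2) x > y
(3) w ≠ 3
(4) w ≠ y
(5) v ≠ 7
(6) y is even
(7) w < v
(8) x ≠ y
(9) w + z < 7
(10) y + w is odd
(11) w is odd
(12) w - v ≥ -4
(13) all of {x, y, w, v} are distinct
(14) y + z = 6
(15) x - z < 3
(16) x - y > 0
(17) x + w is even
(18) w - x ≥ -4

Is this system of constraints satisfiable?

Satisfiable

Take x = 5, y = 2, z = 4, w = 1, v = 3. Then constraint 1: z + y = 6; constraint 9: w + z = 5, and every other listed constraint is also met.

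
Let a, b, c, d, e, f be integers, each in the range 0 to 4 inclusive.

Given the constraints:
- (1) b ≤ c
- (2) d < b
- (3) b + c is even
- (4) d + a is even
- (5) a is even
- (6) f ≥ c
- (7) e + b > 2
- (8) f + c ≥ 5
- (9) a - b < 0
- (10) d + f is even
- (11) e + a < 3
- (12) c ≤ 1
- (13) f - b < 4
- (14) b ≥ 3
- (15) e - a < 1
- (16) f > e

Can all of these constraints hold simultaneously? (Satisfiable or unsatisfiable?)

From constraints 1 and 14: c ≥ b and b ≥ 3, so c ≥ 3. From constraint 12: c ≤ 1. But 1 < 3, so no value of c works.

Unsatisfiable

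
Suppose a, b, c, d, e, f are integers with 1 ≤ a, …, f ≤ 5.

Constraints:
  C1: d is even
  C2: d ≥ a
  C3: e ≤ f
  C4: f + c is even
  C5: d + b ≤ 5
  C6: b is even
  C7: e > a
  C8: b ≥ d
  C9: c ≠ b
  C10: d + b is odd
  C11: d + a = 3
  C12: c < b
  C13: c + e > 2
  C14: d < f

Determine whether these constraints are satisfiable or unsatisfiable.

Constraint 1 makes d even and constraint 6 makes b even, so d + b must be even. Constraint 10 says d + b is odd — contradiction.

Unsatisfiable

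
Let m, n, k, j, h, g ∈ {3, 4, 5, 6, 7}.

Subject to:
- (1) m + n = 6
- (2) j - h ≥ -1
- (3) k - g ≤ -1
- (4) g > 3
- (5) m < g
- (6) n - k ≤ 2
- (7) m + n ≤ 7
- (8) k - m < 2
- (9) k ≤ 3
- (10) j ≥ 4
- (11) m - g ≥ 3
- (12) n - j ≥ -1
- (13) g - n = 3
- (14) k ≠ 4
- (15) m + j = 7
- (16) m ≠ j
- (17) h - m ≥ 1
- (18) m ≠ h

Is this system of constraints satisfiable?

Constraints 2, 3, 6, 11, 12, and 17 give k − n ≥ -2, n − j ≥ -1, j − h ≥ -1, h − m ≥ 1, m − g ≥ 3, g − k ≥ 1.
Adding all 6 inequalities: the left sides telescope to 0, and the right sides sum to (-2) + (-1) + (-1) + 1 + 3 + 1 = 1. So 0 ≥ 1, which is false.

Unsatisfiable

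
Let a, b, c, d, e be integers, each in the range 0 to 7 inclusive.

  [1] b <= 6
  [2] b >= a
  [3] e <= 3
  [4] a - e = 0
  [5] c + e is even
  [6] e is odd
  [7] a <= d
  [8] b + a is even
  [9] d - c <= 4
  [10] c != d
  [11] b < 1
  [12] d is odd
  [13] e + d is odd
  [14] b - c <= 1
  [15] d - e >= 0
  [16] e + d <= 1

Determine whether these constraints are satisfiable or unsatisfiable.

Unsatisfiable

Constraint 6 makes e odd and constraint 12 makes d odd, so e + d must be even. Constraint 13 says e + d is odd — contradiction.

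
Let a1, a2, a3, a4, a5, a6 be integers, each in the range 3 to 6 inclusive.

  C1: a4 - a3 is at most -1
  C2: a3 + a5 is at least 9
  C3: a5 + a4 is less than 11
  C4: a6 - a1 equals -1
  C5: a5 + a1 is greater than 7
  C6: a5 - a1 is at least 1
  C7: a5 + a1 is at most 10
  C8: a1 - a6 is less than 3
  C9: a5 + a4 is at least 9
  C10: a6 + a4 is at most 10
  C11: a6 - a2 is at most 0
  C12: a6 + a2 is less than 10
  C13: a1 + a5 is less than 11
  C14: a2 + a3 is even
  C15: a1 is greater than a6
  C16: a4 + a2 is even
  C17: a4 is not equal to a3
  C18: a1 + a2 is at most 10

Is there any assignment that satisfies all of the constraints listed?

Satisfiable

One satisfying assignment is a1 = 4, a2 = 4, a3 = 6, a4 = 4, a5 = 6, a6 = 3.
For the less obvious constraints — constraint 1: a4 - a3 = -2; constraint 2: a3 + a5 = 12; constraint 3: a5 + a4 = 10 — and the others hold by inspection.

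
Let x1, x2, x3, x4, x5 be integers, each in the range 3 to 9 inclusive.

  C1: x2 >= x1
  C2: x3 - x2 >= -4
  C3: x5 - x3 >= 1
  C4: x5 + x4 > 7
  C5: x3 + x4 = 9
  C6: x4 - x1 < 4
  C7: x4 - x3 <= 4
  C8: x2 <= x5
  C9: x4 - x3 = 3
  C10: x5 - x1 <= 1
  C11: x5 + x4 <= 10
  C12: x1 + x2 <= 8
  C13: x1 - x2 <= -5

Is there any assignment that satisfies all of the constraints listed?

Constraints 2, 3, 10, and 13 give x3 − x2 ≥ -4, x2 − x1 ≥ 5, x1 − x5 ≥ -1, x5 − x3 ≥ 1.
Adding all 4 inequalities: the left sides telescope to 0, and the right sides sum to (-4) + 5 + (-1) + 1 = 1. So 0 ≥ 1, which is false.

Unsatisfiable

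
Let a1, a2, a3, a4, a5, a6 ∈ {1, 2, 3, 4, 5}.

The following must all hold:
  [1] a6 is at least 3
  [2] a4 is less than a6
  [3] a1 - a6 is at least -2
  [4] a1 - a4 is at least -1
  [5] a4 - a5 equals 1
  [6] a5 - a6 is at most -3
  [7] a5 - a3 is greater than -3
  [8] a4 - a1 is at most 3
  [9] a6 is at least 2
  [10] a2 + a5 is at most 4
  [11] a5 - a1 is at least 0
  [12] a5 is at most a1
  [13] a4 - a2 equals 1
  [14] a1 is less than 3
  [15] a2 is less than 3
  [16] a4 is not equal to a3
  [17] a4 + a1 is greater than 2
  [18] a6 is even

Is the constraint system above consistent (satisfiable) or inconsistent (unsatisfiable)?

Unsatisfiable

Constraints 3, 6, and 11 give a1 − a6 ≥ -2, a6 − a5 ≥ 3, a5 − a1 ≥ 0.
Adding all 3 inequalities: the left sides telescope to 0, and the right sides sum to (-2) + 3 + 0 = 1. So 0 ≥ 1, which is false.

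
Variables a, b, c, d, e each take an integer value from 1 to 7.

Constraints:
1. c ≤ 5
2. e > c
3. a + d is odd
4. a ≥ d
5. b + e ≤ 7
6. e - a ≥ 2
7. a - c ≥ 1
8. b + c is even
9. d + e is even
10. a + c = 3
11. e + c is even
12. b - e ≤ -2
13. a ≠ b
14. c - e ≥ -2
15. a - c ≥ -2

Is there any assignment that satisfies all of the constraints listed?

Constraints 6, 7, and 14 give c − e ≥ -2, e − a ≥ 2, a − c ≥ 1.
Adding all 3 inequalities: the left sides telescope to 0, and the right sides sum to (-2) + 2 + 1 = 1. So 0 ≥ 1, which is false.

Unsatisfiable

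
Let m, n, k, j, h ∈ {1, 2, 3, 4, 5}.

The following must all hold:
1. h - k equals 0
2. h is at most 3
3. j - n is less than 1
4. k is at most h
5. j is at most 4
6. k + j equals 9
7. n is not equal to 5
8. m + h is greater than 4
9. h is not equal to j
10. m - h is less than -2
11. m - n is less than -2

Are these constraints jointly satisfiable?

From constraints 2 and 4: k ≤ h ≤ 3. From constraint 5: j ≤ 4. Hence k + j ≤ 7. But constraint 6 requires k + j = 9, and 9 > 7. Contradiction.

Unsatisfiable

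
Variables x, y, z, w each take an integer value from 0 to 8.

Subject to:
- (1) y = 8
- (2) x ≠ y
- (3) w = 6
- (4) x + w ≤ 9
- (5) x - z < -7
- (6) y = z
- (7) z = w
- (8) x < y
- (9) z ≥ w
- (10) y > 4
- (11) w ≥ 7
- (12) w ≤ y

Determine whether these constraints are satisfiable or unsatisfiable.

Unsatisfiable

Constraint 1 fixes y = 8 and constraint 3 fixes w = 6. Constraints 6 and 7 give y = z = w, so y = w. But 8 ≠ 6 — contradiction.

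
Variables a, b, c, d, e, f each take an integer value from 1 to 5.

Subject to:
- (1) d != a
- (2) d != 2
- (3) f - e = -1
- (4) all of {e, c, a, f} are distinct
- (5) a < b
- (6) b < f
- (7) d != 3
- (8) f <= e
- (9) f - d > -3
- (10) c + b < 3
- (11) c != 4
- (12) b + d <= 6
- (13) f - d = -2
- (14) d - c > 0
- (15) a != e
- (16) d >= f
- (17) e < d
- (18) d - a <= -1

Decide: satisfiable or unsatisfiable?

Constraints 5, 6, 8, 17, and 18 give a < b, b < f, f ≤ e, e < d, d < a. Chaining: a < b < f ≤ e < d < a, which forces a < a — impossible.

Unsatisfiable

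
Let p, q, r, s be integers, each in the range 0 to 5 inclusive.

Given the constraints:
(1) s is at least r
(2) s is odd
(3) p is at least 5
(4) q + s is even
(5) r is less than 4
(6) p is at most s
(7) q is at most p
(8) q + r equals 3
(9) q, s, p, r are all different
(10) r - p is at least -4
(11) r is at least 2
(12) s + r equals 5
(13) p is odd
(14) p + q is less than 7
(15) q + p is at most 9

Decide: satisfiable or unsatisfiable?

From constraints 3 and 6: s ≥ p ≥ 5. From constraint 11: r ≥ 2. Hence s + r ≥ 7. But constraint 12 requires s + r = 5, and 5 < 7. Contradiction.

Unsatisfiable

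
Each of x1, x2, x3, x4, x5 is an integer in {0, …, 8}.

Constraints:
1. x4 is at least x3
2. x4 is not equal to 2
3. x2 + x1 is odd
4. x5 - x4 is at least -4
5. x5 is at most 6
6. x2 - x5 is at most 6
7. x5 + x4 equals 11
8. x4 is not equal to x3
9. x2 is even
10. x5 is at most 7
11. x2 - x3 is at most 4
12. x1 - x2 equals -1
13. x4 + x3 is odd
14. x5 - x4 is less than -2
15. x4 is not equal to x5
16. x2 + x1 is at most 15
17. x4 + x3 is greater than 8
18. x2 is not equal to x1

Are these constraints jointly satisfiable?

Setting (x1, x2, x3, x4, x5) = (7, 8, 4, 7, 4) satisfies everything: constraint 4: x5 - x4 = -3; constraint 6: x2 - x5 = 4; constraint 7: x5 + x4 = 11, and the others follow.

Satisfiable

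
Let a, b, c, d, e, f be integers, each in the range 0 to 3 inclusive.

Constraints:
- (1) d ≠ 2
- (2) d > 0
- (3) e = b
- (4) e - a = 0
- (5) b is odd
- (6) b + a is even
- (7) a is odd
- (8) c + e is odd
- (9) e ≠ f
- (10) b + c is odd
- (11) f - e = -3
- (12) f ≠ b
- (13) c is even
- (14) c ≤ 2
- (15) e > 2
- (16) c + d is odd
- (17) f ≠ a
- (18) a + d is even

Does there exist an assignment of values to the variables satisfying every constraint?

The assignment a = 3, b = 3, c = 2, d = 3, e = 3, f = 0 works:
  constraint 4 holds since e - a = 0.
  constraint 5 holds since b = 3 is odd.
  constraint 11 holds since f - e = -3.
The rest check out directly.

Satisfiable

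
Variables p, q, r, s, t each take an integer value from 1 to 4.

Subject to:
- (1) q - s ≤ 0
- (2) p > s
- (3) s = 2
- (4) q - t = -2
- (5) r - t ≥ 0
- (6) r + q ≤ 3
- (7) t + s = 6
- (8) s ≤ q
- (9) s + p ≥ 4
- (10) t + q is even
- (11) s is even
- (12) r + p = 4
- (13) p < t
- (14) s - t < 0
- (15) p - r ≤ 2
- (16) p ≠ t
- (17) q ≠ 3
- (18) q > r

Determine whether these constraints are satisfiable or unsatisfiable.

Unsatisfiable

Constraints 1, 2, 5, 13, and 18 give q ≤ s, s < p, p < t, t ≤ r, r < q. Chaining: q ≤ s < p < t ≤ r < q, which forces q < q — impossible.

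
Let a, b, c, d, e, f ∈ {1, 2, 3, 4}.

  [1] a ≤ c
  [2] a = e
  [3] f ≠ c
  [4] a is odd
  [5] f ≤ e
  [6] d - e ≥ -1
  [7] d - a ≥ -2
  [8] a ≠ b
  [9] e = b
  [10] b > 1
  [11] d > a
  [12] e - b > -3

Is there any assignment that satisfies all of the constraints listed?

From constraints 2 and 9, a = e = b, so a = b. But constraint 8 says a ≠ b. Contradiction.

Unsatisfiable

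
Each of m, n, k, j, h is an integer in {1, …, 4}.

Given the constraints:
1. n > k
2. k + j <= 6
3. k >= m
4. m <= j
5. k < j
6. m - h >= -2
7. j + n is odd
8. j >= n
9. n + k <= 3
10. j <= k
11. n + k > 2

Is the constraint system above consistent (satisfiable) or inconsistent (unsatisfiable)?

Constraints 1, 8, and 10 give n ≤ j, j ≤ k, k < n. Chaining: n ≤ j ≤ k < n, which forces n < n — impossible.

Unsatisfiable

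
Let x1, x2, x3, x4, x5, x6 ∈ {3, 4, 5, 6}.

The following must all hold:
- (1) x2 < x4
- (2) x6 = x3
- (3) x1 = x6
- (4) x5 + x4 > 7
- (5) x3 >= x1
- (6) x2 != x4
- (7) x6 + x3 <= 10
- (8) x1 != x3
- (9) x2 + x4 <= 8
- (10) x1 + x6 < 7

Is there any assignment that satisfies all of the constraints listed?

From constraints 2 and 3, x1 = x6 = x3, so x1 = x3. But constraint 8 says x1 ≠ x3. Contradiction.

Unsatisfiable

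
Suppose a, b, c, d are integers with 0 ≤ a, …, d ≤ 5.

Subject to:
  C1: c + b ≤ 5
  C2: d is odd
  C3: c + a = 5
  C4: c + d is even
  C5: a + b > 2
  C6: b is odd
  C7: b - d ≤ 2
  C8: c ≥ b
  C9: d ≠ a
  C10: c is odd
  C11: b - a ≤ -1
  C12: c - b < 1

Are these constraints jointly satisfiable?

Satisfiable

Try a = 4, b = 1, c = 1, d = 1.
Check constraint 1: c + b = 2; constraint 3: c + a = 5. The remaining constraints are straightforward to verify.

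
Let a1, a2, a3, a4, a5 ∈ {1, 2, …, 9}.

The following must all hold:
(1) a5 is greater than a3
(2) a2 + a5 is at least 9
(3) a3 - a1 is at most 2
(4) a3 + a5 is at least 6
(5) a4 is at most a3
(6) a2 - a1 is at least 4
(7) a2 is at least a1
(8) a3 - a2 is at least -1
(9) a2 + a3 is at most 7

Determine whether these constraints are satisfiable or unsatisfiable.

Constraints 3, 6, and 8 give a3 − a2 ≥ -1, a2 − a1 ≥ 4, a1 − a3 ≥ -2.
Adding all 3 inequalities: the left sides telescope to 0, and the right sides sum to (-1) + 4 + (-2) = 1. So 0 ≥ 1, which is false.

Unsatisfiable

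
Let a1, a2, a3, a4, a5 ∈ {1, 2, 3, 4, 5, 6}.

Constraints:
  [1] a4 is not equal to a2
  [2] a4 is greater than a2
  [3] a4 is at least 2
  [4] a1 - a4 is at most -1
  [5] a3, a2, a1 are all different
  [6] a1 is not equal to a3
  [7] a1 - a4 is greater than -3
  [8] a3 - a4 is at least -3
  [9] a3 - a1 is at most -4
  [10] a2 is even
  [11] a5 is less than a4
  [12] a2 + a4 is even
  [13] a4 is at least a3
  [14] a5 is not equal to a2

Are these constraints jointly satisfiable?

Constraints 4, 8, and 9 give a3 − a4 ≥ -3, a4 − a1 ≥ 1, a1 − a3 ≥ 4.
Adding all 3 inequalities: the left sides telescope to 0, and the right sides sum to (-3) + 1 + 4 = 2. So 0 ≥ 2, which is false.

Unsatisfiable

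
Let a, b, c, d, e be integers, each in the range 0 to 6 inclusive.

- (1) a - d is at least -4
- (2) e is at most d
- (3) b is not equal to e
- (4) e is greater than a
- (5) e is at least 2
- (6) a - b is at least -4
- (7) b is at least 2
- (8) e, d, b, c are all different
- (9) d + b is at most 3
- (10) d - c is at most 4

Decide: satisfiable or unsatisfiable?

From constraints 2 and 5: d ≥ e ≥ 2. From constraint 7: b ≥ 2. Hence d + b ≥ 4. But constraint 9 requires d + b ≤ 3, and 3 < 4. Contradiction.

Unsatisfiable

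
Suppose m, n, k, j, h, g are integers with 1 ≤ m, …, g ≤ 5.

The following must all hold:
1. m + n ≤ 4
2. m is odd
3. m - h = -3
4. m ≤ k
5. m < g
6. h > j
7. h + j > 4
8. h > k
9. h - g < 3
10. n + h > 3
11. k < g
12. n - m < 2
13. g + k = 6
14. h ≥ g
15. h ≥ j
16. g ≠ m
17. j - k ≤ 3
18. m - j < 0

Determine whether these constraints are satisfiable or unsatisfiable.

Setting (m, n, k, j, h, g) = (1, 2, 2, 3, 4, 4) satisfies everything: constraint 1: m + n = 3; constraint 3: m - h = -3, and the others follow.

Satisfiable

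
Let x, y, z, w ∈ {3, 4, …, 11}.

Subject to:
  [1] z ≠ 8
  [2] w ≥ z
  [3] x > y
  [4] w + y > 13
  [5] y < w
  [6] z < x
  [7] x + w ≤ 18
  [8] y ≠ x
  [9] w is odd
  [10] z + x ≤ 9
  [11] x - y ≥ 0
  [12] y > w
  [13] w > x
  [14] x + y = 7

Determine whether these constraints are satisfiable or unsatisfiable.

Unsatisfiable

Constraints 3, 12, and 13 give w < y, y < x, x < w. Chaining: w < y < x < w, which forces w < w — impossible.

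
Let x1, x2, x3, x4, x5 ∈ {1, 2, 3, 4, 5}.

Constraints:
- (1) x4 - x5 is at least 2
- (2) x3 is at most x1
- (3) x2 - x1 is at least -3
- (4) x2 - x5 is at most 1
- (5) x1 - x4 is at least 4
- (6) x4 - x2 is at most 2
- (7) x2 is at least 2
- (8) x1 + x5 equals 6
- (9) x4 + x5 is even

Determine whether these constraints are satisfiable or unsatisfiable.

Constraints 1, 3, 4, and 5 give x4 − x5 ≥ 2, x5 − x2 ≥ -1, x2 − x1 ≥ -3, x1 − x4 ≥ 4.
Adding all 4 inequalities: the left sides telescope to 0, and the right sides sum to 2 + (-1) + (-3) + 4 = 2. So 0 ≥ 2, which is false.

Unsatisfiable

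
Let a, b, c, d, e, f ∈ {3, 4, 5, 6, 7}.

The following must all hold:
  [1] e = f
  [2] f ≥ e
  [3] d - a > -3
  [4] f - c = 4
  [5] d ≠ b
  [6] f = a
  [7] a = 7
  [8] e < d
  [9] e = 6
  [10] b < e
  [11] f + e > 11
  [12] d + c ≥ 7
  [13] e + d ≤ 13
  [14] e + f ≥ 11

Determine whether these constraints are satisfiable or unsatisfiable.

Constraint 9 fixes e = 6 and constraint 7 fixes a = 7. Constraints 1 and 6 give e = f = a, so e = a. But 6 ≠ 7 — contradiction.

Unsatisfiable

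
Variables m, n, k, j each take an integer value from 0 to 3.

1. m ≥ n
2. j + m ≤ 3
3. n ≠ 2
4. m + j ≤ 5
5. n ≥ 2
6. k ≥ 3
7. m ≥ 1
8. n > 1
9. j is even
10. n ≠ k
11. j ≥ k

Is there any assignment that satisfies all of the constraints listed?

Unsatisfiable

From constraints 6 and 11: j ≥ k ≥ 3. From constraints 1 and 5: m ≥ n ≥ 2. Hence j + m ≥ 5. But constraint 2 requires j + m ≤ 3, and 3 < 5. Contradiction.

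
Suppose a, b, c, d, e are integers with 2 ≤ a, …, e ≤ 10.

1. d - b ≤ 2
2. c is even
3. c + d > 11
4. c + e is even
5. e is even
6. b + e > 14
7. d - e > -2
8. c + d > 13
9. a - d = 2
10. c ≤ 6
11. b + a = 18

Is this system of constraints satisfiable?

Take a = 10, b = 8, c = 6, d = 8, e = 8. Then constraint 1: d - b = 0; constraint 3: c + d = 14; constraint 6: b + e = 16, and every other listed constraint is also met.

Satisfiable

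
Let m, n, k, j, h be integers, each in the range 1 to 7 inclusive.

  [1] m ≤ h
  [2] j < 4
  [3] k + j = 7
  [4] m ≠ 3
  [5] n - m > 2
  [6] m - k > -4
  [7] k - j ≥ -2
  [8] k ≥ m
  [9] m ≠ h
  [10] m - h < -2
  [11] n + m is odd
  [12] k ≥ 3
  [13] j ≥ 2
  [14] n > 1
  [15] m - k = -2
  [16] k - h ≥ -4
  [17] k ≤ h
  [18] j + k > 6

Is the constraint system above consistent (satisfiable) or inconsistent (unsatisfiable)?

One satisfying assignment is m = 2, n = 7, k = 4, j = 3, h = 7.
For the less obvious constraints — constraint 3: k + j = 7; constraint 5: n - m = 5; constraint 6: m - k = -2 — and the others hold by inspection.

Satisfiable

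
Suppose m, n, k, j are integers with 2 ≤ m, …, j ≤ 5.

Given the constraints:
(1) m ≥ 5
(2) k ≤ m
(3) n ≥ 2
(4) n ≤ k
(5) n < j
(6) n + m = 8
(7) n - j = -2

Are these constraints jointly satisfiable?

Take m = 5, n = 3, k = 3, j = 5. Then constraint 2: k = 3, m = 5; constraint 6: n + m = 8; constraint 7: n - j = -2, and every other listed constraint is also met.

Satisfiable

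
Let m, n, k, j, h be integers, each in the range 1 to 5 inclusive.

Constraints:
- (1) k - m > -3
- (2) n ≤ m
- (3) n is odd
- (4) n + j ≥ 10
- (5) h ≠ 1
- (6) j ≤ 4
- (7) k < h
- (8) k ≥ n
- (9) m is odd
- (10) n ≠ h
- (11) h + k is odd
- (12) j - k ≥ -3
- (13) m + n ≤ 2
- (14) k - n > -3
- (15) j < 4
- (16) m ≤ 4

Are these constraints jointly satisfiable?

Unsatisfiable

From constraints 2 and 16: n ≤ m ≤ 4. From constraint 6: j ≤ 4. Hence n + j ≤ 8. But constraint 4 requires n + j ≥ 10, and 10 > 8. Contradiction.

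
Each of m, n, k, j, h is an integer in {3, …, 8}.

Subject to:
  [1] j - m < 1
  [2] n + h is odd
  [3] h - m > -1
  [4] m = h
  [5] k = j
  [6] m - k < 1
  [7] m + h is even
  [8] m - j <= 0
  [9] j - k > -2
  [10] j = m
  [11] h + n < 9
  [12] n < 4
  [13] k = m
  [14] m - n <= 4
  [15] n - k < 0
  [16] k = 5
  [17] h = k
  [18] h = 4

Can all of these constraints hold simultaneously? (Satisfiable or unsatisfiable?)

Unsatisfiable

Constraint 16 fixes k = 5 and constraint 18 fixes h = 4. Constraints 4, 5, and 10 give k = j = m = h, so k = h. But 5 ≠ 4 — contradiction.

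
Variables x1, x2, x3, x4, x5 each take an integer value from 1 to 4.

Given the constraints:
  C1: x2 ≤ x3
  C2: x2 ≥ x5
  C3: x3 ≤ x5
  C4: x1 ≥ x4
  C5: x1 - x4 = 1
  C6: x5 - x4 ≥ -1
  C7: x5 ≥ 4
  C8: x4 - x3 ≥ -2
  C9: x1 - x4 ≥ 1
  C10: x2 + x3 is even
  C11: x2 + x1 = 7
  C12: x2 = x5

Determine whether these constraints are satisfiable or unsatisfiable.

The assignment x1 = 3, x2 = 4, x3 = 4, x4 = 2, x5 = 4 works:
  constraint 5 holds since x1 - x4 = 1.
  constraint 6 holds since x5 - x4 = 2.
  constraint 8 holds since x4 - x3 = -2.
The rest check out directly.

Satisfiable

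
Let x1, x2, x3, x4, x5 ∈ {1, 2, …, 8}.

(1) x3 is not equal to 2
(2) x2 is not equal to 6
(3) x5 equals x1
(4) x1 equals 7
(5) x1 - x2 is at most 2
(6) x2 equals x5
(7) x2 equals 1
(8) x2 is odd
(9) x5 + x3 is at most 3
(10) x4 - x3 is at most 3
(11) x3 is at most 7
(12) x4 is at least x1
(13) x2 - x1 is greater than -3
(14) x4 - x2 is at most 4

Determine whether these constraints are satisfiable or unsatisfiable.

Constraint 7 fixes x2 = 1 and constraint 4 fixes x1 = 7. Constraints 3 and 6 give x2 = x5 = x1, so x2 = x1. But 1 ≠ 7 — contradiction.

Unsatisfiable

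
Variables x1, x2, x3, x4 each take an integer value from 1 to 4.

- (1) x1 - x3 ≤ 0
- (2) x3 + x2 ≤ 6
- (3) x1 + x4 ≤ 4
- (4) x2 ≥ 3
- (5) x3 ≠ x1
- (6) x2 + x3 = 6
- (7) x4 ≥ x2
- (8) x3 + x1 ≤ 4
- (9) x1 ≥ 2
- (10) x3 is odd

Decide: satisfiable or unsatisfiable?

Unsatisfiable

From constraint 9: x1 ≥ 2. From constraints 4 and 7: x4 ≥ x2 ≥ 3. Hence x1 + x4 ≥ 5. But constraint 3 requires x1 + x4 ≤ 4, and 4 < 5. Contradiction.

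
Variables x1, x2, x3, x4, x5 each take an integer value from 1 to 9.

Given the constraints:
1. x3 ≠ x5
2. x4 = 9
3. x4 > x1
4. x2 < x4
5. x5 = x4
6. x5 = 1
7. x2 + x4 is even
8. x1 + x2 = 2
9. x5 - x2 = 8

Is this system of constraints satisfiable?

Constraint 6 fixes x5 = 1 and constraint 2 fixes x4 = 9, but constraint 5 requires x5 = x4. Since 1 ≠ 9, contradiction.

Unsatisfiable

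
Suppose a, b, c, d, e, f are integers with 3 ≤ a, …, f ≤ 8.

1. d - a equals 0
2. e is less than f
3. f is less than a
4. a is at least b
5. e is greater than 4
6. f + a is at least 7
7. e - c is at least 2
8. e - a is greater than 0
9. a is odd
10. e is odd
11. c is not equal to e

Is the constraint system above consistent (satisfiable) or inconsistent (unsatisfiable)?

Constraints 2, 3, and 8 give f < a, a < e, e < f. Chaining: f < a < e < f, which forces f < f — impossible.

Unsatisfiable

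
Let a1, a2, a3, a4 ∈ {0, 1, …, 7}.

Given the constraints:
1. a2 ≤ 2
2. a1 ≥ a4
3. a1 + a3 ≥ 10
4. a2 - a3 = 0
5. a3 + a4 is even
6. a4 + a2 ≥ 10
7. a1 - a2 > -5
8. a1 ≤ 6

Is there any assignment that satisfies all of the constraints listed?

From constraints 2 and 8: a4 ≤ a1 ≤ 6. From constraint 1: a2 ≤ 2. Hence a4 + a2 ≤ 8. But constraint 6 requires a4 + a2 ≥ 10, and 10 > 8. Contradiction.

Unsatisfiable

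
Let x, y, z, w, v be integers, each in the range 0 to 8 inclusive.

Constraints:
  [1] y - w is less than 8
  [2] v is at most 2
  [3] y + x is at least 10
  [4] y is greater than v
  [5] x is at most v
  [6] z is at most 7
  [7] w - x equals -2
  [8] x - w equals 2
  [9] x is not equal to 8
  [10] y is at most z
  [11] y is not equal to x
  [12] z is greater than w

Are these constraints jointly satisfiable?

Unsatisfiable

From constraints 6 and 10: y ≤ z ≤ 7. From constraints 2 and 5: x ≤ v ≤ 2. Hence y + x ≤ 9. But constraint 3 requires y + x ≥ 10, and 10 > 9. Contradiction.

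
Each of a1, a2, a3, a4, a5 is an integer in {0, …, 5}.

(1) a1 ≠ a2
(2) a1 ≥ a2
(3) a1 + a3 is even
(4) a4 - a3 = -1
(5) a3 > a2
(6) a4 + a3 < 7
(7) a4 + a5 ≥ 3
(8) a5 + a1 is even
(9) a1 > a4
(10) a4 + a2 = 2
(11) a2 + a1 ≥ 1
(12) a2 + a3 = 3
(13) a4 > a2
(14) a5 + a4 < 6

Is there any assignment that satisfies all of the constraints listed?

Setting (a1, a2, a3, a4, a5) = (3, 0, 3, 2, 3) satisfies everything: constraint 4: a4 - a3 = -1; constraint 6: a4 + a3 = 5, and the others follow.

Satisfiable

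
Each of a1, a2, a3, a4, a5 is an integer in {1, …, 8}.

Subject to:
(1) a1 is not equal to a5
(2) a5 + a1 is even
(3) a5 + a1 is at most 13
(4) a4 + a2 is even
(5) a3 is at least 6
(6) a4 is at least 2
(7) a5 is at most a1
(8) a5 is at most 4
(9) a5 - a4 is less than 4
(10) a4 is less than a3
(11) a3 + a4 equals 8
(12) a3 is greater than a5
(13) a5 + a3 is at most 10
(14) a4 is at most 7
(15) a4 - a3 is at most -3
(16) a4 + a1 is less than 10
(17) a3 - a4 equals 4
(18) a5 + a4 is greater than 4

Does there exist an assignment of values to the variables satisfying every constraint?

One satisfying assignment is a1 = 7, a2 = 2, a3 = 6, a4 = 2, a5 = 3.
For the less obvious constraints — constraint 3: a5 + a1 = 10; constraint 9: a5 - a4 = 1 — and the others hold by inspection.

Satisfiable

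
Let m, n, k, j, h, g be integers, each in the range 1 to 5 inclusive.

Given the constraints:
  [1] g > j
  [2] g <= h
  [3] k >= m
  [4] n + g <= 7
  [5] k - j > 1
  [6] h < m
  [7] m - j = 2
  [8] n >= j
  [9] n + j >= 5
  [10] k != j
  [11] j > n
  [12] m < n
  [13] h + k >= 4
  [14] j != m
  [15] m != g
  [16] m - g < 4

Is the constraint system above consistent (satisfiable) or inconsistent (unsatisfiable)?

Unsatisfiable

Constraints 1, 2, 6, 11, and 12 give h < m, m < n, n < j, j < g, g ≤ h. Chaining: h < m < n < j < g ≤ h, which forces h < h — impossible.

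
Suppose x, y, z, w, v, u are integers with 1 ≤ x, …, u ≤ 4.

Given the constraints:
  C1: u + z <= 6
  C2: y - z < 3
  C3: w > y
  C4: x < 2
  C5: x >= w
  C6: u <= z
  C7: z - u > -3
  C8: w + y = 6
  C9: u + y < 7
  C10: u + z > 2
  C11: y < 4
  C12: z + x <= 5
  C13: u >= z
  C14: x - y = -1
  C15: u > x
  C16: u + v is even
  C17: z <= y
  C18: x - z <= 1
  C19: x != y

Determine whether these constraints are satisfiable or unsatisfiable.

Constraints 3, 5, 6, 15, and 17 give z ≤ y, y < w, w ≤ x, x < u, u ≤ z. Chaining: z ≤ y < w ≤ x < u ≤ z, which forces z < z — impossible.

Unsatisfiable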